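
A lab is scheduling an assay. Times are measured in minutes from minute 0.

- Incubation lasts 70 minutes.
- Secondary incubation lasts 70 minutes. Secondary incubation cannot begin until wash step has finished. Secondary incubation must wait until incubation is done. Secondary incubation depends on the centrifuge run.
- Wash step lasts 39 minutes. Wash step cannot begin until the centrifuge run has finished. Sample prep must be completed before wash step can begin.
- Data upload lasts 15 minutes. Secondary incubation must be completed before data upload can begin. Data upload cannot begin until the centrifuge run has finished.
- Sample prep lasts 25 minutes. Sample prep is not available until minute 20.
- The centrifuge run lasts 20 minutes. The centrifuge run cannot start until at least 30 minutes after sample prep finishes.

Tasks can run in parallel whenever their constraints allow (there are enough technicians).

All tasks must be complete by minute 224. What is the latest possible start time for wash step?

Data upload must finish by minute 224; it takes 15 minutes, so it must start by 224 − 15 = minute 209.
Secondary incubation has to be done before data upload (must start by minute 209). That means finishing by minute 209, i.e. starting by 209 − 70 = minute 139.
Wash step feeds into secondary incubation (must start by minute 139); so wash step must finish by minute 139 and therefore start by minute 100.

100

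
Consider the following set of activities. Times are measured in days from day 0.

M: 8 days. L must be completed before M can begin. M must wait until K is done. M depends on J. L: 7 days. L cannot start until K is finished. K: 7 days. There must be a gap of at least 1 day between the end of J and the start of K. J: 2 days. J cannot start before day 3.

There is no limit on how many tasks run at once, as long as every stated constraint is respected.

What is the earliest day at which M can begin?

J waits on its own release at day 3, so it starts at day 3 and finishes at 3 + 2 = day 5.
After J (finishes day 5, plus 1-day gap → day 6), K can start at day 6 and finishes at day 13.
L waits on K (finishes day 13), so it starts at day 13 and finishes at 13 + 7 = day 20.
M waits on L (finishes day 20); K (finishes day 13); J (finishes day 5). The latest of these is day 20, which is the earliest M can start.

20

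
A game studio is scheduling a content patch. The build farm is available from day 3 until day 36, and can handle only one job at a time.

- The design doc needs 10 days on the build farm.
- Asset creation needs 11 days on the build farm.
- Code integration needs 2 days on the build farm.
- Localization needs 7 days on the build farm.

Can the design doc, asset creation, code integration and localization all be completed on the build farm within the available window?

The build farm window is 36 − 3 = 33 days.
Running back to back, the jobs need 10 + 11 + 2 + 7 = 30 days on the build farm.
Since 30 ≤ 33, they fit within the window.

Yes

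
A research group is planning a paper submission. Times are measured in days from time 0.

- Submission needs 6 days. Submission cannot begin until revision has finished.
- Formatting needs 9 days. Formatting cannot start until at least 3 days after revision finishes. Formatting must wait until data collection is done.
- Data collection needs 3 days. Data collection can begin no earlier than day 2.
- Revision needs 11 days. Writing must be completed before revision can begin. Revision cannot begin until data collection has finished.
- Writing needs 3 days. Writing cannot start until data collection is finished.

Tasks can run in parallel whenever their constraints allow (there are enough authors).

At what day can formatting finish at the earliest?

31

After its own release at day 2, data collection can start at day 2 and finishes at day 5.
Writing waits on data collection (finishes day 5), so it starts at day 5 and finishes at 5 + 3 = day 8.
Revision cannot start until writing (finishes day 8); data collection (finishes day 5). The controlling bound is day 8, so revision finishes at 8 + 11 = day 19.
Formatting has to wait for revision (finishes day 19, plus 3-day gap → day 22); data collection (finishes day 5). The latest of these is day 22, so formatting runs day 22 to 22 + 9 = day 31.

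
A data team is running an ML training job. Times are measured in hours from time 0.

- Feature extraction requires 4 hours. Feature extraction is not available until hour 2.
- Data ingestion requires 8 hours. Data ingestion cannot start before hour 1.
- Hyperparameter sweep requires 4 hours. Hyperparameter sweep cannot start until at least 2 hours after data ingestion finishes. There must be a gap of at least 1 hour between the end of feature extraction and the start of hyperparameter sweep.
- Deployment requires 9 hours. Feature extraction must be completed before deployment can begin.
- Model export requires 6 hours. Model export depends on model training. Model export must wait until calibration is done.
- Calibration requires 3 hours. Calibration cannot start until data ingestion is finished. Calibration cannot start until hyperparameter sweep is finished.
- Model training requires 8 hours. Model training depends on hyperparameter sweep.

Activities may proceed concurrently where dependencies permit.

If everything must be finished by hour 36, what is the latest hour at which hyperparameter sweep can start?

To finish by hour 36, model export (duration 6) must start no later than hour 30.
Model training has to be done before model export (must start by hour 30). That means finishing by hour 30, i.e. starting by 30 − 8 = hour 22.
Calibration has to be done before model export (must start by hour 30). That means finishing by hour 30, i.e. starting by 30 − 3 = hour 27.
Hyperparameter sweep feeds model training (must start by hour 22); calibration (must start by hour 27). Taking the minimum, hyperparameter sweep must finish by hour 22 and start by 22 − 4 = hour 18.

18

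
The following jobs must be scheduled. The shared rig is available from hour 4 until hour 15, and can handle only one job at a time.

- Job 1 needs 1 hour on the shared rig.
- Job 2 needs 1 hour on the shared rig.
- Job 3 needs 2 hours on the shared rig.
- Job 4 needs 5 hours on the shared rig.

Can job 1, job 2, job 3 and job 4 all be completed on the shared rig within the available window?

Yes

The shared rig window is 15 − 4 = 11 hours.
Running back to back, the jobs need 1 + 1 + 2 + 5 = 9 hours on the shared rig.
Since 9 ≤ 11, they fit within the window.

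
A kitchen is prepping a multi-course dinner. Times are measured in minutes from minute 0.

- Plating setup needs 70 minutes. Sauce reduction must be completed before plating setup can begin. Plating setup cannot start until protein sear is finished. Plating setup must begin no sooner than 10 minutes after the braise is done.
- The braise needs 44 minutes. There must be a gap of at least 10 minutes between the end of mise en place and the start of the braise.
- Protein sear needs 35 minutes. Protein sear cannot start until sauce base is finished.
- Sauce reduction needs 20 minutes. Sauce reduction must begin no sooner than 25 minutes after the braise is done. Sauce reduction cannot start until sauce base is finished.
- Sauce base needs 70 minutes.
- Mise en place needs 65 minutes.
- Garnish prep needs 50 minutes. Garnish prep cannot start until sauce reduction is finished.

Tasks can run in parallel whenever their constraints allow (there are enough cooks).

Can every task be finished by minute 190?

No

Sauce base has no prerequisites, so it starts at minute 0 and finishes at minute 70.
After sauce base (finishes minute 70), protein sear can start at minute 70 and finishes at minute 105.
Mise en place has no prerequisites, so it starts at minute 0 and finishes at minute 65.
After mise en place (finishes minute 65, plus 10-minute gap → minute 75), the braise can start at minute 75 and finishes at minute 119.
For sauce reduction: the braise (finishes minute 119, plus 25-minute gap → minute 144); sauce base (finishes minute 70). Taking the maximum gives a start of minute 144, and it finishes at 144 + 20 = minute 164.
Garnish prep cannot begin until sauce reduction (finishes minute 164). It runs from minute 164 to 164 + 50 = minute 214.
Plating setup has to wait for sauce reduction (finishes minute 164); protein sear (finishes minute 105); the braise (finishes minute 119, plus 10-minute gap → minute 129). The latest of these is minute 164, so plating setup runs minute 164 to 164 + 70 = minute 234.
The earliest everything can be done is minute 234, which is after the deadline of 190, so it is not possible.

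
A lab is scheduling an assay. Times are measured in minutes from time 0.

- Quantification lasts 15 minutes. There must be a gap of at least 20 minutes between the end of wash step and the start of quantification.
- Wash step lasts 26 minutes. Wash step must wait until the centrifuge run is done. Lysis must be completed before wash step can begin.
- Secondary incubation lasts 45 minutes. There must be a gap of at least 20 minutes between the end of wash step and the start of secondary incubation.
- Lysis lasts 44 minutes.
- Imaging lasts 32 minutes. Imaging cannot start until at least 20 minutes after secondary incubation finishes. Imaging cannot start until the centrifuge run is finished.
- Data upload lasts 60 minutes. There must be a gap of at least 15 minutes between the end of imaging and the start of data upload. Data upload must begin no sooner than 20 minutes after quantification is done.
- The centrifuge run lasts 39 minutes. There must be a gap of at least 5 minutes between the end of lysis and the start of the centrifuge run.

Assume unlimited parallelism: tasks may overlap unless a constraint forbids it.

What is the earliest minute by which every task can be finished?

306

Lysis can start immediately at minute 0; it finishes at minute 44.
The centrifuge run waits on lysis (finishes minute 44, plus 5-minute gap → minute 49), so it starts at minute 49 and finishes at 49 + 39 = minute 88.
Wash step has to wait for the centrifuge run (finishes minute 88); lysis (finishes minute 44). The latest of these is minute 88, so wash step runs minute 88 to 88 + 26 = minute 114.
After wash step (finishes minute 114, plus 20-minute gap → minute 134), quantification can start at minute 134 and finishes at minute 149.
Secondary incubation cannot begin until wash step (finishes minute 114, plus 20-minute gap → minute 134). It runs from minute 134 to 134 + 45 = minute 179.
For imaging: secondary incubation (finishes minute 179, plus 20-minute gap → minute 199); the centrifuge run (finishes minute 88). Taking the maximum gives a start of minute 199, and it finishes at 199 + 32 = minute 231.
Data upload cannot start until imaging (finishes minute 231, plus 15-minute gap → minute 246); quantification (finishes minute 149, plus 20-minute gap → minute 169). The controlling bound is minute 246, so data upload finishes at 246 + 60 = minute 306.
All tasks are finished once the last one completes. Finish times: Lysis at 44, The centrifuge run at 88, Wash step at 114, Secondary incubation at 179, Imaging at 231, Quantification at 149, Data upload at 306. The latest is minute 306.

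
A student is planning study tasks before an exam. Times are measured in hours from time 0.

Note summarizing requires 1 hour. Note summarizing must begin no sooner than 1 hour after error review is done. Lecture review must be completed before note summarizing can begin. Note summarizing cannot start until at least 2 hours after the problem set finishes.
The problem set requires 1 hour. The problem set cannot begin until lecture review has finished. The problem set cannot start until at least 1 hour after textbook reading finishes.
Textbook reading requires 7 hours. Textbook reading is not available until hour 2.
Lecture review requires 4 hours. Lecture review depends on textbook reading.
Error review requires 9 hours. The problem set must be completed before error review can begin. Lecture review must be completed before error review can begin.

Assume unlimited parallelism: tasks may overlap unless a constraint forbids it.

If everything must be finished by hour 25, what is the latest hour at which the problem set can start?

13

To finish by hour 25, note summarizing (duration 1) must start no later than hour 24.
Error review must finish before note summarizing (must start by hour 24, minus 1-hour gap → hour 23). With a 9-hour duration, error review must start by 23 − 9 = hour 14.
The problem set has several dependents: error review (must start by hour 14); note summarizing (must start by hour 24, minus 2-hour gap → hour 22). The earliest of those limits is hour 14, so the problem set must start by 14 − 1 = hour 13.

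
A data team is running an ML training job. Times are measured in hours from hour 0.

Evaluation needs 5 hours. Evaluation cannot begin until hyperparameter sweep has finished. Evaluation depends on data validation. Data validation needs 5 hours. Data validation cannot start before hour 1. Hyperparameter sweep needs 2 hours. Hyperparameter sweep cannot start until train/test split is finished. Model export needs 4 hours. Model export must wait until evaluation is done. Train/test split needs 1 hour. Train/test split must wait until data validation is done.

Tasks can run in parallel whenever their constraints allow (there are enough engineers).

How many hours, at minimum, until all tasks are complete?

18

After its own release at hour 1, data validation can start at hour 1 and finishes at hour 6.
After data validation (finishes hour 6), train/test split can start at hour 6 and finishes at hour 7.
Hyperparameter sweep waits on train/test split (finishes hour 7), so it starts at hour 7 and finishes at 7 + 2 = hour 9.
Evaluation needs all of hyperparameter sweep (finishes hour 9); data validation (finishes hour 6). That puts its earliest start at hour 9; it finishes at 9 + 5 = hour 14.
Model export waits on evaluation (finishes hour 14), so it starts at hour 14 and finishes at 14 + 4 = hour 18.
All tasks are finished once the last one completes. Finish times: Data validation at 6, Train/test split at 7, Hyperparameter sweep at 9, Evaluation at 14, Model export at 18. The latest is hour 18.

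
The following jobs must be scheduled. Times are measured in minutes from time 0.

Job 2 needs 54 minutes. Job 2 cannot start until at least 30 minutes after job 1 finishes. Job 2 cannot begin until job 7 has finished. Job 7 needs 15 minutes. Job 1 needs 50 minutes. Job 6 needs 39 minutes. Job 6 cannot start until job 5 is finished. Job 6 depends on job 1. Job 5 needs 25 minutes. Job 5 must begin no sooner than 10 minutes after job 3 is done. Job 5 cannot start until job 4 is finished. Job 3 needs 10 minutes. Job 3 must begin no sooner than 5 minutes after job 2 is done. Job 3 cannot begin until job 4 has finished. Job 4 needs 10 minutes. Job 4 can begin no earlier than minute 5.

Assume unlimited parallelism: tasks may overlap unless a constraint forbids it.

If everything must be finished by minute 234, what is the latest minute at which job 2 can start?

91

Nothing follows job 6; the deadline of minute 234 is its only limit. It must start by 234 − 39 = minute 195.
Job 5 has to be done before job 6 (must start by minute 195). That means finishing by minute 195, i.e. starting by 195 − 25 = minute 170.
Job 3 feeds into job 5 (must start by minute 170, minus 10-minute gap → minute 160); so job 3 must finish by minute 160 and therefore start by minute 150.
Job 2 feeds into job 3 (must start by minute 150, minus 5-minute gap → minute 145); so job 2 must finish by minute 145 and therefore start by minute 91.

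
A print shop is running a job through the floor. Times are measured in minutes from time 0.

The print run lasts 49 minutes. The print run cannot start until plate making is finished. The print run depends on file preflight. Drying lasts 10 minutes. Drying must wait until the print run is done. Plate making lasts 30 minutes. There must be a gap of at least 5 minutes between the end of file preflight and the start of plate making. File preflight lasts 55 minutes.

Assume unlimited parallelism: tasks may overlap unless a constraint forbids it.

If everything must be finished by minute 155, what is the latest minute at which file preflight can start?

Nothing follows drying; the deadline of minute 155 is its only limit. It must start by 155 − 10 = minute 145.
The print run must finish before drying (must start by minute 145). With a 49-minute duration, the print run must start by 145 − 49 = minute 96.
Plate making feeds into the print run (must start by minute 96); so plate making must finish by minute 96 and therefore start by minute 66.
File preflight must finish in time for plate making (must start by minute 66, minus 5-minute gap → minute 61); the print run (must start by minute 96). The tightest is minute 61, so file preflight must start by 61 − 55 = minute 6.

6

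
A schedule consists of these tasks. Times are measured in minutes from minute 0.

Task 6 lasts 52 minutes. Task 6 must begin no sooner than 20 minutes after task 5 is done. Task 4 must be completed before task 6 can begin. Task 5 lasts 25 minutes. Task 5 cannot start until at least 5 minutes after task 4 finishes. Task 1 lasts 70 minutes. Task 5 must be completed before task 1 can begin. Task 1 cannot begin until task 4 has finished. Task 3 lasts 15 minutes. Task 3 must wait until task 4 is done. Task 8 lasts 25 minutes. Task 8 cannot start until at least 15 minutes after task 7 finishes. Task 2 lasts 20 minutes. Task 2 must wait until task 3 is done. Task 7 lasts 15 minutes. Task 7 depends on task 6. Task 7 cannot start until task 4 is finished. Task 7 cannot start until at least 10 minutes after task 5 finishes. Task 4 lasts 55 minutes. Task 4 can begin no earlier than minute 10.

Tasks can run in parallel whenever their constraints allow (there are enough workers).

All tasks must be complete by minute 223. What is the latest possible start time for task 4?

Task 2 must finish by minute 223; it takes 20 minutes, so it must start by 223 − 20 = minute 203.
Since task 2 (must start by minute 203) depends on it, task 3 must finish by minute 203. Backing off its 15-minute duration gives a latest start of minute 188.
Task 1 has no dependents, so it just needs to finish by minute 223. Starting by 223 − 70 = minute 153 achieves that.
Task 8 has no dependents, so it just needs to finish by minute 223. Starting by 223 − 25 = minute 198 achieves that.
Task 7 must finish before task 8 (must start by minute 198, minus 15-minute gap → minute 183). With a 15-minute duration, task 7 must start by 183 − 15 = minute 168.
Task 6 has to be done before task 7 (must start by minute 168). That means finishing by minute 168, i.e. starting by 168 − 52 = minute 116.
Task 5 has several dependents: task 1 (must start by minute 153); task 6 (must start by minute 116, minus 20-minute gap → minute 96); task 7 (must start by minute 168, minus 10-minute gap → minute 158). The earliest of those limits is minute 96, so task 5 must start by 96 − 25 = minute 71.
For task 4: task 1 (must start by minute 153); task 3 (must start by minute 188); task 5 (must start by minute 71, minus 5-minute gap → minute 66); task 6 (must start by minute 116); task 7 (must start by minute 168). The most restrictive is minute 66; with a 55-minute duration, task 4 must start by minute 11.

11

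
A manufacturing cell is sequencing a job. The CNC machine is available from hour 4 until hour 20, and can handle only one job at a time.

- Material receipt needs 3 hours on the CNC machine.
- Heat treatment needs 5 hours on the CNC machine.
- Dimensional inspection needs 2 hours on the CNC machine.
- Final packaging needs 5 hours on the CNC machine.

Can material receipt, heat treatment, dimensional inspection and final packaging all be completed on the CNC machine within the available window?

The CNC machine window is 20 − 4 = 16 hours.
Running back to back, the jobs need 3 + 5 + 2 + 5 = 15 hours on the CNC machine.
Since 15 ≤ 16, they fit within the window.

Yes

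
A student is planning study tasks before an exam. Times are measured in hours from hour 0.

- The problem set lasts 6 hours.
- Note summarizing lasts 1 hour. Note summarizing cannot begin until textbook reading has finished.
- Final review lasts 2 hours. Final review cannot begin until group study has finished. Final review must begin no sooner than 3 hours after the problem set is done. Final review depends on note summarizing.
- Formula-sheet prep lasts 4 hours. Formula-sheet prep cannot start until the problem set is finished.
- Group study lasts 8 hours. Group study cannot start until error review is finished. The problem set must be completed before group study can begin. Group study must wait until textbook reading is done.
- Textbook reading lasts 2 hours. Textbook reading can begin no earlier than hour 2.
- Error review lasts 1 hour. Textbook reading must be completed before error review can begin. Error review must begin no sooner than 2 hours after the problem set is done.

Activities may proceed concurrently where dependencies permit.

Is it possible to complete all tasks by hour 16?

No

The problem set can start immediately at hour 0; it finishes at hour 6.
Formula-sheet prep cannot begin until the problem set (finishes hour 6). It runs from hour 6 to 6 + 4 = hour 10.
Textbook reading cannot begin until its own release at hour 2. It runs from hour 2 to 2 + 2 = hour 4.
After textbook reading (finishes hour 4), note summarizing can start at hour 4 and finishes at hour 5.
Error review has to wait for textbook reading (finishes hour 4); the problem set (finishes hour 6, plus 2-hour gap → hour 8). The latest of these is hour 8, so error review runs hour 8 to 8 + 1 = hour 9.
For group study: error review (finishes hour 9); the problem set (finishes hour 6); textbook reading (finishes hour 4). Taking the maximum gives a start of hour 9, and it finishes at 9 + 8 = hour 17.
Final review needs all of group study (finishes hour 17); the problem set (finishes hour 6, plus 3-hour gap → hour 9); note summarizing (finishes hour 5). That puts its earliest start at hour 17; it finishes at 17 + 2 = hour 19.
The earliest everything can be done is hour 19, which is after the deadline of 16, so it is not possible.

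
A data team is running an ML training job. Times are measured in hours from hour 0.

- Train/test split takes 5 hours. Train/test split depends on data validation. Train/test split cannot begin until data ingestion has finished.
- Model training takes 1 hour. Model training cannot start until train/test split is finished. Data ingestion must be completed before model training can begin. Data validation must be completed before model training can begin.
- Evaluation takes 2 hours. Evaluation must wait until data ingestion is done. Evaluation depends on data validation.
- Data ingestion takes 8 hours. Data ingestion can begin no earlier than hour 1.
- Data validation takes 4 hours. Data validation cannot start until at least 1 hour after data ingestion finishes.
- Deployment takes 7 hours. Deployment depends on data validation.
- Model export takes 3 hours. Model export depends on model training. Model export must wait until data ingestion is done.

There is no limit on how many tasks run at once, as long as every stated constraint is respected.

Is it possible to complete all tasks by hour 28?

Data ingestion waits on its own release at hour 1, so it starts at hour 1 and finishes at 1 + 8 = hour 9.
After data ingestion (finishes hour 9, plus 1-hour gap → hour 10), data validation can start at hour 10 and finishes at hour 14.
Deployment waits on data validation (finishes hour 14), so it starts at hour 14 and finishes at 14 + 7 = hour 21.
Evaluation cannot start until data ingestion (finishes hour 9); data validation (finishes hour 14). The controlling bound is hour 14, so evaluation finishes at 14 + 2 = hour 16.
Train/test split has to wait for data validation (finishes hour 14); data ingestion (finishes hour 9). The latest of these is hour 14, so train/test split runs hour 14 to 14 + 5 = hour 19.
Model training has to wait for train/test split (finishes hour 19); data ingestion (finishes hour 9); data validation (finishes hour 14). The latest of these is hour 19, so model training runs hour 19 to 19 + 1 = hour 20.
Model export needs all of model training (finishes hour 20); data ingestion (finishes hour 9). That puts its earliest start at hour 20; it finishes at 20 + 3 = hour 23.
Every task is finished by hour 23, which is no later than the deadline of 28, so the schedule is feasible.

Yes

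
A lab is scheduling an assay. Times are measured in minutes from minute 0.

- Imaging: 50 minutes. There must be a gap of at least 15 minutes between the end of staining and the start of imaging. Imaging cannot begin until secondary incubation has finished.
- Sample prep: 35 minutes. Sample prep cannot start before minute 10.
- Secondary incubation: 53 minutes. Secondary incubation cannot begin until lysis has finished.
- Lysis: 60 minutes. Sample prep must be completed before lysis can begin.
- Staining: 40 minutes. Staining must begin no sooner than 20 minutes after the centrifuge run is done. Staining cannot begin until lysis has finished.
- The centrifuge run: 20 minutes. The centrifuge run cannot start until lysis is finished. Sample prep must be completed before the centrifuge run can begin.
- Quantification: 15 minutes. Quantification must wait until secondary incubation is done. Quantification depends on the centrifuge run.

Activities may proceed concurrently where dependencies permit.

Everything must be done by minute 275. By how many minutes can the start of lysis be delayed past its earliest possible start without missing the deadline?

After its own release at minute 10, sample prep can start at minute 10 and finishes at minute 45.
Lysis waits on sample prep (finishes minute 45), so it starts at minute 45 and finishes at 45 + 60 = minute 105.

Working backward from the deadline:
Imaging must finish by minute 275; it takes 50 minutes, so it must start by 275 − 50 = minute 225.
Staining has to be done before imaging (must start by minute 225, minus 15-minute gap → minute 210). That means finishing by minute 210, i.e. starting by 210 − 40 = minute 170.
Nothing follows quantification; the deadline of minute 275 is its only limit. It must start by 275 − 15 = minute 260.
The centrifuge run has several dependents: staining (must start by minute 170, minus 20-minute gap → minute 150); quantification (must start by minute 260). The earliest of those limits is minute 150, so the centrifuge run must start by 150 − 20 = minute 130.
For secondary incubation: imaging (must start by minute 225); quantification (must start by minute 260). The most restrictive is minute 225; with a 53-minute duration, secondary incubation must start by minute 172.
Lysis has several dependents: the centrifuge run (must start by minute 130); staining (must start by minute 170); secondary incubation (must start by minute 172). The earliest of those limits is minute 130, so lysis must start by 130 − 60 = minute 70.
So lysis can start as early as minute 45 and as late as minute 70, giving 70 − 45 = 25 minutes of slack.

25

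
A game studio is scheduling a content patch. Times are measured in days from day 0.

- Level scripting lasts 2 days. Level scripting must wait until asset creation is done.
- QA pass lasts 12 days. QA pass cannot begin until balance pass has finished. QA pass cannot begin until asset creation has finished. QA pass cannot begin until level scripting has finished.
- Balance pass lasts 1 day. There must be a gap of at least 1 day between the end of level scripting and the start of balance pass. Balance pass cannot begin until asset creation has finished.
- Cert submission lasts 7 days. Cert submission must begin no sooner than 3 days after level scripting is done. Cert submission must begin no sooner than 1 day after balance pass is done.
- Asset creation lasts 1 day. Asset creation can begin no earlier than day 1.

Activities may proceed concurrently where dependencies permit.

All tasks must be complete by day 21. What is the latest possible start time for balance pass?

8

QA pass has no dependents, so it just needs to finish by day 21. Starting by 21 − 12 = day 9 achieves that.
Nothing follows cert submission; the deadline of day 21 is its only limit. It must start by 21 − 7 = day 14.
Balance pass feeds QA pass (must start by day 9); cert submission (must start by day 14, minus 1-day gap → day 13). Taking the minimum, balance pass must finish by day 9 and start by 9 − 1 = day 8.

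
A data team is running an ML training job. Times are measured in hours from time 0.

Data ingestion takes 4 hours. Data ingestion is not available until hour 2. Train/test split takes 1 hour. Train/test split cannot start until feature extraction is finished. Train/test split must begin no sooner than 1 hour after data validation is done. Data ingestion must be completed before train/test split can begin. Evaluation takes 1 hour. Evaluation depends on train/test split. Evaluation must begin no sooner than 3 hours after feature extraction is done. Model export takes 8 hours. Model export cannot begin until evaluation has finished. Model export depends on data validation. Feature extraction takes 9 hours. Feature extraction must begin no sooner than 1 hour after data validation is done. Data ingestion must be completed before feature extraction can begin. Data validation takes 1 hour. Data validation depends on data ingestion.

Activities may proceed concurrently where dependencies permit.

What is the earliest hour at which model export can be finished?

29

Data ingestion cannot begin until its own release at hour 2. It runs from hour 2 to 2 + 4 = hour 6.
Data validation waits on data ingestion (finishes hour 6), so it starts at hour 6 and finishes at 6 + 1 = hour 7.
Feature extraction needs all of data validation (finishes hour 7, plus 1-hour gap → hour 8); data ingestion (finishes hour 6). That puts its earliest start at hour 8; it finishes at 8 + 9 = hour 17.
Train/test split needs all of feature extraction (finishes hour 17); data validation (finishes hour 7, plus 1-hour gap → hour 8); data ingestion (finishes hour 6). That puts its earliest start at hour 17; it finishes at 17 + 1 = hour 18.
Evaluation has to wait for train/test split (finishes hour 18); feature extraction (finishes hour 17, plus 3-hour gap → hour 20). The latest of these is hour 20, so evaluation runs hour 20 to 20 + 1 = hour 21.
Model export cannot start until evaluation (finishes hour 21); data validation (finishes hour 7). The controlling bound is hour 21, so model export finishes at 21 + 8 = hour 29.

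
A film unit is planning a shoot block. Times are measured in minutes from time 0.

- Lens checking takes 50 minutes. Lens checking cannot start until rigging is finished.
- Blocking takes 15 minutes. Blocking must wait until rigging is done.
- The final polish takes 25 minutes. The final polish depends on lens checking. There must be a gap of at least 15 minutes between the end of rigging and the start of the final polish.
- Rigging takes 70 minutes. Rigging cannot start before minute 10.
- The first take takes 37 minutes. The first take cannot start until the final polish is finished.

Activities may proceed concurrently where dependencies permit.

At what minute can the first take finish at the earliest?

192

Rigging waits on its own release at minute 10, so it starts at minute 10 and finishes at 10 + 70 = minute 80.
Lens checking waits on rigging (finishes minute 80), so it starts at minute 80 and finishes at 80 + 50 = minute 130.
The final polish has to wait for lens checking (finishes minute 130); rigging (finishes minute 80, plus 15-minute gap → minute 95). The latest of these is minute 130, so the final polish runs minute 130 to 130 + 25 = minute 155.
After the final polish (finishes minute 155), the first take can start at minute 155 and finishes at minute 192.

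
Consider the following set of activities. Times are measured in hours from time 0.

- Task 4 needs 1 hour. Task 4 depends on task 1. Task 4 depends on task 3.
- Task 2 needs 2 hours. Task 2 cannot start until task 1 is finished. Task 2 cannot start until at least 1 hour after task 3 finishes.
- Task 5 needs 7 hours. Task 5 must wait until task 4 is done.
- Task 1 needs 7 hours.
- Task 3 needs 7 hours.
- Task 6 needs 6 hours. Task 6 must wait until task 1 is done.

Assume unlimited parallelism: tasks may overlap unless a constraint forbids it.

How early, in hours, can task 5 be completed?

15

Nothing blocks task 3, so it runs from hour 0 to hour 7.
Task 1 has no prerequisites, so it starts at hour 0 and finishes at hour 7.
Task 4 has to wait for task 1 (finishes hour 7); task 3 (finishes hour 7). The latest of these is hour 7, so task 4 runs hour 7 to 7 + 1 = hour 8.
Task 5 cannot begin until task 4 (finishes hour 8). It runs from hour 8 to 8 + 7 = hour 15.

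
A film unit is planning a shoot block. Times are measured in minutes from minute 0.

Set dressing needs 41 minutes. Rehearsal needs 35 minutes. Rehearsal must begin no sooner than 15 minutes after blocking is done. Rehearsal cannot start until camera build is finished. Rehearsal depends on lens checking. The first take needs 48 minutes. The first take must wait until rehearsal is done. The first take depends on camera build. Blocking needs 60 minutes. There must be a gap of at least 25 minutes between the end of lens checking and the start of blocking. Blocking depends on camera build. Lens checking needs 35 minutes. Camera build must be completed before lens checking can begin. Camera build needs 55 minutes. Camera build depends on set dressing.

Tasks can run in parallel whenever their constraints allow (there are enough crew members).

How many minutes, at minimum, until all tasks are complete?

Nothing blocks set dressing, so it runs from minute 0 to minute 41.
Camera build waits on set dressing (finishes minute 41), so it starts at minute 41 and finishes at 41 + 55 = minute 96.
Lens checking cannot begin until camera build (finishes minute 96). It runs from minute 96 to 96 + 35 = minute 131.
Blocking cannot start until lens checking (finishes minute 131, plus 25-minute gap → minute 156); camera build (finishes minute 96). The controlling bound is minute 156, so blocking finishes at 156 + 60 = minute 216.
Rehearsal has to wait for blocking (finishes minute 216, plus 15-minute gap → minute 231); camera build (finishes minute 96); lens checking (finishes minute 131). The latest of these is minute 231, so rehearsal runs minute 231 to 231 + 35 = minute 266.
For the first take: rehearsal (finishes minute 266); camera build (finishes minute 96). Taking the maximum gives a start of minute 266, and it finishes at 266 + 48 = minute 314.
All tasks are finished once the last one completes. Finish times: Set dressing at 41, Camera build at 96, Lens checking at 131, Blocking at 216, Rehearsal at 266, The first take at 314. The latest is minute 314.

314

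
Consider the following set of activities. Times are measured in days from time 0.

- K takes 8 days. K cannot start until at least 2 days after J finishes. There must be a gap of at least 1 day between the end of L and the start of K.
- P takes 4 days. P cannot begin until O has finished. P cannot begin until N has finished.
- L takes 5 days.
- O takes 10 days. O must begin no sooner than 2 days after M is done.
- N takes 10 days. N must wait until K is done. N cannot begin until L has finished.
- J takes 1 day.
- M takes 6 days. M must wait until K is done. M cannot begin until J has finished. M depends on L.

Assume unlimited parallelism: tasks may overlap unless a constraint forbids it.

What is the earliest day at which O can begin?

L has no prerequisites, so it starts at day 0 and finishes at day 5.
J can start immediately at day 0; it finishes at day 1.
K cannot start until J (finishes day 1, plus 2-day gap → day 3); L (finishes day 5, plus 1-day gap → day 6). The controlling bound is day 6, so K finishes at 6 + 8 = day 14.
M needs all of K (finishes day 14); J (finishes day 1); L (finishes day 5). That puts its earliest start at day 14; it finishes at 14 + 6 = day 20.
O waits on M (finishes day 20, plus 2-day gap → day 22), so the earliest it can start is day 22.

22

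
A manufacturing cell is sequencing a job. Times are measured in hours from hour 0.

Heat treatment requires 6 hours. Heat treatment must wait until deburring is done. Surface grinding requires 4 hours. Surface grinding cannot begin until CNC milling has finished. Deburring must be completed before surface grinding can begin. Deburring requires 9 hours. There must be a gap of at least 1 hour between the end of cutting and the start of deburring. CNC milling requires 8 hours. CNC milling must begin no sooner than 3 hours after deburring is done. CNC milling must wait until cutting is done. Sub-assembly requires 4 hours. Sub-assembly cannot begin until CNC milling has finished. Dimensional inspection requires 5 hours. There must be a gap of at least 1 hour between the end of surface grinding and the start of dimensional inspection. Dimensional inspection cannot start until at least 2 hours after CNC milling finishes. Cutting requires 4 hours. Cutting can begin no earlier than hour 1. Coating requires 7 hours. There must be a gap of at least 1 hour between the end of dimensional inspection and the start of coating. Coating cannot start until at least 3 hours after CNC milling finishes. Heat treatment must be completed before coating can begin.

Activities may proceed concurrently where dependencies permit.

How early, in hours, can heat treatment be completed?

After its own release at hour 1, cutting can start at hour 1 and finishes at hour 5.
After cutting (finishes hour 5, plus 1-hour gap → hour 6), deburring can start at hour 6 and finishes at hour 15.
After deburring (finishes hour 15), heat treatment can start at hour 15 and finishes at hour 21.

21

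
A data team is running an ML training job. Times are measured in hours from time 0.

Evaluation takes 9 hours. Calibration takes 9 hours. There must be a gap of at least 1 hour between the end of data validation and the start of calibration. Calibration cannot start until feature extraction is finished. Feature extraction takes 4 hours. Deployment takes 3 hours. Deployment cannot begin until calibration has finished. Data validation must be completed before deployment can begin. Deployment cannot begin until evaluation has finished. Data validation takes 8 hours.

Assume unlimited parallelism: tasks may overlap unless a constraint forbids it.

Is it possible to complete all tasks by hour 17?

Evaluation can start immediately at hour 0; it finishes at hour 9.
Feature extraction has no prerequisites, so it starts at hour 0 and finishes at hour 4.
Nothing blocks data validation, so it runs from hour 0 to hour 8.
Calibration cannot start until data validation (finishes hour 8, plus 1-hour gap → hour 9); feature extraction (finishes hour 4). The controlling bound is hour 9, so calibration finishes at 9 + 9 = hour 18.
Deployment has to wait for calibration (finishes hour 18); data validation (finishes hour 8); evaluation (finishes hour 9). The latest of these is hour 18, so deployment runs hour 18 to 18 + 3 = hour 21.
The earliest everything can be done is hour 21, which is after the deadline of 17, so it is not possible.

No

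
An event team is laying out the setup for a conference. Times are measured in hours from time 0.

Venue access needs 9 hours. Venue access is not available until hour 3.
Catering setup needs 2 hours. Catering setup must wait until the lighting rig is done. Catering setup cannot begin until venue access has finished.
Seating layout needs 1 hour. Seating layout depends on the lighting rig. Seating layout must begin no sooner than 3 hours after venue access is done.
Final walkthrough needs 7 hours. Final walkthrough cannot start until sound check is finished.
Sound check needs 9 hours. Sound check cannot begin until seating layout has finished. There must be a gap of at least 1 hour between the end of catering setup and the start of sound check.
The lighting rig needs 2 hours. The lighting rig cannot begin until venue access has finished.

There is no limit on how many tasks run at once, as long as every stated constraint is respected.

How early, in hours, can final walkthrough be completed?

33

After its own release at hour 3, venue access can start at hour 3 and finishes at hour 12.
The lighting rig waits on venue access (finishes hour 12), so it starts at hour 12 and finishes at 12 + 2 = hour 14.
Catering setup has to wait for the lighting rig (finishes hour 14); venue access (finishes hour 12). The latest of these is hour 14, so catering setup runs hour 14 to 14 + 2 = hour 16.
Seating layout needs all of the lighting rig (finishes hour 14); venue access (finishes hour 12, plus 3-hour gap → hour 15). That puts its earliest start at hour 15; it finishes at 15 + 1 = hour 16.
Sound check needs all of seating layout (finishes hour 16); catering setup (finishes hour 16, plus 1-hour gap → hour 17). That puts its earliest start at hour 17; it finishes at 17 + 9 = hour 26.
Final walkthrough waits on sound check (finishes hour 26), so it starts at hour 26 and finishes at 26 + 7 = hour 33.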